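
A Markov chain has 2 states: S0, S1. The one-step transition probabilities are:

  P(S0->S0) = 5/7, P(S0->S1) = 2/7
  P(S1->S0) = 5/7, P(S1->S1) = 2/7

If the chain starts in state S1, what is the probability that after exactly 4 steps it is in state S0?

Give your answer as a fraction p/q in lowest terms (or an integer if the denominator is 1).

Answer: 5/7

Derivation:
Computing P^4 by repeated multiplication:
P^1 =
  S0: [5/7, 2/7]
  S1: [5/7, 2/7]
P^2 =
  S0: [5/7, 2/7]
  S1: [5/7, 2/7]
P^3 =
  S0: [5/7, 2/7]
  S1: [5/7, 2/7]
P^4 =
  S0: [5/7, 2/7]
  S1: [5/7, 2/7]

(P^4)[S1 -> S0] = 5/7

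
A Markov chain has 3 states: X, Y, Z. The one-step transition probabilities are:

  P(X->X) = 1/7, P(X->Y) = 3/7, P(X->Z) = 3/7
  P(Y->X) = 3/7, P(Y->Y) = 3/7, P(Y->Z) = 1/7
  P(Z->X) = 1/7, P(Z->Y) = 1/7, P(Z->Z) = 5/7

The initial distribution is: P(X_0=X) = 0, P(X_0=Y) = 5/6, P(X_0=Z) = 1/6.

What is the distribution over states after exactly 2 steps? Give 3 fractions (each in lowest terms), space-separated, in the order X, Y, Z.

Propagating the distribution step by step (d_{t+1} = d_t * P):
d_0 = (X=0, Y=5/6, Z=1/6)
  d_1[X] = 0*1/7 + 5/6*3/7 + 1/6*1/7 = 8/21
  d_1[Y] = 0*3/7 + 5/6*3/7 + 1/6*1/7 = 8/21
  d_1[Z] = 0*3/7 + 5/6*1/7 + 1/6*5/7 = 5/21
d_1 = (X=8/21, Y=8/21, Z=5/21)
  d_2[X] = 8/21*1/7 + 8/21*3/7 + 5/21*1/7 = 37/147
  d_2[Y] = 8/21*3/7 + 8/21*3/7 + 5/21*1/7 = 53/147
  d_2[Z] = 8/21*3/7 + 8/21*1/7 + 5/21*5/7 = 19/49
d_2 = (X=37/147, Y=53/147, Z=19/49)

Answer: 37/147 53/147 19/49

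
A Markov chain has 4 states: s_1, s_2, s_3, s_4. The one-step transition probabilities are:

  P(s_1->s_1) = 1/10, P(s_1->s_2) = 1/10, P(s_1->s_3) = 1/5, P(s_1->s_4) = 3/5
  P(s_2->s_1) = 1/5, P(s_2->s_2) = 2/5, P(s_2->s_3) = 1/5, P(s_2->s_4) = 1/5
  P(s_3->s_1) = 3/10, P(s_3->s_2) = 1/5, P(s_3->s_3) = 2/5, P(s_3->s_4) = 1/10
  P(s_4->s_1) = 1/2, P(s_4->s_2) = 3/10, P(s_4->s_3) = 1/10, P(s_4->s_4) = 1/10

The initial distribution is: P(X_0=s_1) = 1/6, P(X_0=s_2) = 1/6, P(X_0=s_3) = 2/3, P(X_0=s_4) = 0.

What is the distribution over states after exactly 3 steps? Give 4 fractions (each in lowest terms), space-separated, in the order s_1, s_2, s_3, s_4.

Propagating the distribution step by step (d_{t+1} = d_t * P):
d_0 = (s_1=1/6, s_2=1/6, s_3=2/3, s_4=0)
  d_1[s_1] = 1/6*1/10 + 1/6*1/5 + 2/3*3/10 + 0*1/2 = 1/4
  d_1[s_2] = 1/6*1/10 + 1/6*2/5 + 2/3*1/5 + 0*3/10 = 13/60
  d_1[s_3] = 1/6*1/5 + 1/6*1/5 + 2/3*2/5 + 0*1/10 = 1/3
  d_1[s_4] = 1/6*3/5 + 1/6*1/5 + 2/3*1/10 + 0*1/10 = 1/5
d_1 = (s_1=1/4, s_2=13/60, s_3=1/3, s_4=1/5)
  d_2[s_1] = 1/4*1/10 + 13/60*1/5 + 1/3*3/10 + 1/5*1/2 = 161/600
  d_2[s_2] = 1/4*1/10 + 13/60*2/5 + 1/3*1/5 + 1/5*3/10 = 143/600
  d_2[s_3] = 1/4*1/5 + 13/60*1/5 + 1/3*2/5 + 1/5*1/10 = 37/150
  d_2[s_4] = 1/4*3/5 + 13/60*1/5 + 1/3*1/10 + 1/5*1/10 = 37/150
d_2 = (s_1=161/600, s_2=143/600, s_3=37/150, s_4=37/150)
  d_3[s_1] = 161/600*1/10 + 143/600*1/5 + 37/150*3/10 + 37/150*1/2 = 1631/6000
  d_3[s_2] = 161/600*1/10 + 143/600*2/5 + 37/150*1/5 + 37/150*3/10 = 491/2000
  d_3[s_3] = 161/600*1/5 + 143/600*1/5 + 37/150*2/5 + 37/150*1/10 = 337/1500
  d_3[s_4] = 161/600*3/5 + 143/600*1/5 + 37/150*1/10 + 37/150*1/10 = 129/500
d_3 = (s_1=1631/6000, s_2=491/2000, s_3=337/1500, s_4=129/500)

Answer: 1631/6000 491/2000 337/1500 129/500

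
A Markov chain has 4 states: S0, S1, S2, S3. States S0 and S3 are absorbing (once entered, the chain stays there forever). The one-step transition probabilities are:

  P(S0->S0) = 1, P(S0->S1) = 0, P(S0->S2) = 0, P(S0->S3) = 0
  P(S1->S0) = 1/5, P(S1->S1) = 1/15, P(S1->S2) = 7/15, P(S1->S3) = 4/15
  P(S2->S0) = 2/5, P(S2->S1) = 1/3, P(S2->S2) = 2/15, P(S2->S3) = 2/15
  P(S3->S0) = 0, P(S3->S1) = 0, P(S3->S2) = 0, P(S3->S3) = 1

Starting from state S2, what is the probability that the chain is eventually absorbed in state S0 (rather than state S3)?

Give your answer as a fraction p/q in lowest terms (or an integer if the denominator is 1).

Answer: 33/49

Derivation:
Let a_i = P(absorbed in S0 | start in state i).
Boundary conditions: a_S0 = 1, a_S3 = 0.
For each transient state i, a_i = sum_j P(i->j) * a_j:
  a_S1 = 1/5*a_S0 + 1/15*a_S1 + 7/15*a_S2 + 4/15*a_S3
  a_S2 = 2/5*a_S0 + 1/3*a_S1 + 2/15*a_S2 + 2/15*a_S3

Substituting a_S0 = 1 and a_S3 = 0, rearrange to (I - Q) a = r where r[i] = P(i -> S0):
  [14/15, -7/15] . (a_S1, a_S2) = 1/5
  [-1/3, 13/15] . (a_S1, a_S2) = 2/5

Solving yields:
  a_S1 = 27/49
  a_S2 = 33/49

Starting state is S2, so the absorption probability is a_S2 = 33/49.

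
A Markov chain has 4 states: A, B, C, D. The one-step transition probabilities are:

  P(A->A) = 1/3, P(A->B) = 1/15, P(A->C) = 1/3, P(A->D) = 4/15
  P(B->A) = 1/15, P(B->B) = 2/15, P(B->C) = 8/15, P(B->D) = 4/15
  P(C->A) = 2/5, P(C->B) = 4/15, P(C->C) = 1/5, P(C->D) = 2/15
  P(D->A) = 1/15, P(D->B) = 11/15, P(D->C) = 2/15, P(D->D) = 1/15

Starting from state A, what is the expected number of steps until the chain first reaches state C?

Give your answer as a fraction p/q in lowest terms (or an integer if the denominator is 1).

Answer: 630/211

Derivation:
Let h_i = expected steps to first reach C from state i.
Boundary: h_C = 0.
First-step equations for the other states:
  h_A = 1 + 1/3*h_A + 1/15*h_B + 1/3*h_C + 4/15*h_D
  h_B = 1 + 1/15*h_A + 2/15*h_B + 8/15*h_C + 4/15*h_D
  h_D = 1 + 1/15*h_A + 11/15*h_B + 2/15*h_C + 1/15*h_D

Substituting h_C = 0 and rearranging gives the linear system (I - Q) h = 1:
  [2/3, -1/15, -4/15] . (h_A, h_B, h_D) = 1
  [-1/15, 13/15, -4/15] . (h_A, h_B, h_D) = 1
  [-1/15, -11/15, 14/15] . (h_A, h_B, h_D) = 1

Solving yields:
  h_A = 630/211
  h_B = 495/211
  h_D = 660/211

Starting state is A, so the expected hitting time is h_A = 630/211.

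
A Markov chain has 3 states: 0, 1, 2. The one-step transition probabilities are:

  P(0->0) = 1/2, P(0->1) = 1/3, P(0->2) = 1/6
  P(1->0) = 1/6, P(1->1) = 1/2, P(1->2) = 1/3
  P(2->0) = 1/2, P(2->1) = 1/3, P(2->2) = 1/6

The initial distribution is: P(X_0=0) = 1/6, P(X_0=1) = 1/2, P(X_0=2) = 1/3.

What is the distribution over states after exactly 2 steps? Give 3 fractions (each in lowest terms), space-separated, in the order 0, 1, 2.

Propagating the distribution step by step (d_{t+1} = d_t * P):
d_0 = (0=1/6, 1=1/2, 2=1/3)
  d_1[0] = 1/6*1/2 + 1/2*1/6 + 1/3*1/2 = 1/3
  d_1[1] = 1/6*1/3 + 1/2*1/2 + 1/3*1/3 = 5/12
  d_1[2] = 1/6*1/6 + 1/2*1/3 + 1/3*1/6 = 1/4
d_1 = (0=1/3, 1=5/12, 2=1/4)
  d_2[0] = 1/3*1/2 + 5/12*1/6 + 1/4*1/2 = 13/36
  d_2[1] = 1/3*1/3 + 5/12*1/2 + 1/4*1/3 = 29/72
  d_2[2] = 1/3*1/6 + 5/12*1/3 + 1/4*1/6 = 17/72
d_2 = (0=13/36, 1=29/72, 2=17/72)

Answer: 13/36 29/72 17/72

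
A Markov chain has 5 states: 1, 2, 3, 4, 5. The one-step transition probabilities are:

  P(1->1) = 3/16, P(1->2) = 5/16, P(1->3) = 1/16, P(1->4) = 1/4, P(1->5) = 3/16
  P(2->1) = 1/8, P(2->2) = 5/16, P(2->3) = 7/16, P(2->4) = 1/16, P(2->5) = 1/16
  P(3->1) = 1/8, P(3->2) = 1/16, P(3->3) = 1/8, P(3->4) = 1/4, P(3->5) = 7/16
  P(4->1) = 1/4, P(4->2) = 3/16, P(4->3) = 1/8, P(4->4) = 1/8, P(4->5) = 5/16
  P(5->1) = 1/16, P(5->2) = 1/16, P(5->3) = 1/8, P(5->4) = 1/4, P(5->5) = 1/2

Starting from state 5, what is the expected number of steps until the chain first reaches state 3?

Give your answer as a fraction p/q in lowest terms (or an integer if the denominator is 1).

Answer: 16384/2727

Derivation:
Let h_i = expected steps to first reach 3 from state i.
Boundary: h_3 = 0.
First-step equations for the other states:
  h_1 = 1 + 3/16*h_1 + 5/16*h_2 + 1/16*h_3 + 1/4*h_4 + 3/16*h_5
  h_2 = 1 + 1/8*h_1 + 5/16*h_2 + 7/16*h_3 + 1/16*h_4 + 1/16*h_5
  h_4 = 1 + 1/4*h_1 + 3/16*h_2 + 1/8*h_3 + 1/8*h_4 + 5/16*h_5
  h_5 = 1 + 1/16*h_1 + 1/16*h_2 + 1/8*h_3 + 1/4*h_4 + 1/2*h_5

Substituting h_3 = 0 and rearranging gives the linear system (I - Q) h = 1:
  [13/16, -5/16, -1/4, -3/16] . (h_1, h_2, h_4, h_5) = 1
  [-1/8, 11/16, -1/16, -1/16] . (h_1, h_2, h_4, h_5) = 1
  [-1/4, -3/16, 7/8, -5/16] . (h_1, h_2, h_4, h_5) = 1
  [-1/16, -1/16, -1/4, 1/2] . (h_1, h_2, h_4, h_5) = 1

Solving yields:
  h_1 = 5216/909
  h_2 = 9712/2727
  h_4 = 15520/2727
  h_5 = 16384/2727

Starting state is 5, so the expected hitting time is h_5 = 16384/2727.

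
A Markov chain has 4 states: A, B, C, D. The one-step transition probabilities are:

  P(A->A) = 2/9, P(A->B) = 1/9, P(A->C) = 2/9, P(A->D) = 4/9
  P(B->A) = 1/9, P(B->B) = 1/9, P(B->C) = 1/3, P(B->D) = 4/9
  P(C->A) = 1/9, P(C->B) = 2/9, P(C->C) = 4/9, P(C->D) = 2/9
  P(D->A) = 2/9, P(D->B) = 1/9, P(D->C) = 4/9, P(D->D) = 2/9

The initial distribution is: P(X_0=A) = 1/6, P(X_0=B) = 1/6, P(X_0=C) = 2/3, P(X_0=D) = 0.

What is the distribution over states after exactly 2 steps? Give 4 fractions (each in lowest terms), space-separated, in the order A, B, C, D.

Answer: 77/486 25/162 32/81 71/243

Derivation:
Propagating the distribution step by step (d_{t+1} = d_t * P):
d_0 = (A=1/6, B=1/6, C=2/3, D=0)
  d_1[A] = 1/6*2/9 + 1/6*1/9 + 2/3*1/9 + 0*2/9 = 7/54
  d_1[B] = 1/6*1/9 + 1/6*1/9 + 2/3*2/9 + 0*1/9 = 5/27
  d_1[C] = 1/6*2/9 + 1/6*1/3 + 2/3*4/9 + 0*4/9 = 7/18
  d_1[D] = 1/6*4/9 + 1/6*4/9 + 2/3*2/9 + 0*2/9 = 8/27
d_1 = (A=7/54, B=5/27, C=7/18, D=8/27)
  d_2[A] = 7/54*2/9 + 5/27*1/9 + 7/18*1/9 + 8/27*2/9 = 77/486
  d_2[B] = 7/54*1/9 + 5/27*1/9 + 7/18*2/9 + 8/27*1/9 = 25/162
  d_2[C] = 7/54*2/9 + 5/27*1/3 + 7/18*4/9 + 8/27*4/9 = 32/81
  d_2[D] = 7/54*4/9 + 5/27*4/9 + 7/18*2/9 + 8/27*2/9 = 71/243
d_2 = (A=77/486, B=25/162, C=32/81, D=71/243)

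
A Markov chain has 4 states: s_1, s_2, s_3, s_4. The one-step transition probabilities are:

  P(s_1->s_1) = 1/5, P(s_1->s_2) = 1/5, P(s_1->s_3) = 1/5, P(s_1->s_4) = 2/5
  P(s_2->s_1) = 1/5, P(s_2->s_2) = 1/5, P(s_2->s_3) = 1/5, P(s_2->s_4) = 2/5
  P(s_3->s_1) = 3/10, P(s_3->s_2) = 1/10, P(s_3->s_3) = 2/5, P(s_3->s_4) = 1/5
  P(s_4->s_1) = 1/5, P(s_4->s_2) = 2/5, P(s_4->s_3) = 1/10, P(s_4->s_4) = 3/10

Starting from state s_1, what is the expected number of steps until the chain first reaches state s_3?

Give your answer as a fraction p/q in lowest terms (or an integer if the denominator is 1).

Answer: 55/9

Derivation:
Let h_i = expected steps to first reach s_3 from state i.
Boundary: h_s_3 = 0.
First-step equations for the other states:
  h_s_1 = 1 + 1/5*h_s_1 + 1/5*h_s_2 + 1/5*h_s_3 + 2/5*h_s_4
  h_s_2 = 1 + 1/5*h_s_1 + 1/5*h_s_2 + 1/5*h_s_3 + 2/5*h_s_4
  h_s_4 = 1 + 1/5*h_s_1 + 2/5*h_s_2 + 1/10*h_s_3 + 3/10*h_s_4

Substituting h_s_3 = 0 and rearranging gives the linear system (I - Q) h = 1:
  [4/5, -1/5, -2/5] . (h_s_1, h_s_2, h_s_4) = 1
  [-1/5, 4/5, -2/5] . (h_s_1, h_s_2, h_s_4) = 1
  [-1/5, -2/5, 7/10] . (h_s_1, h_s_2, h_s_4) = 1

Solving yields:
  h_s_1 = 55/9
  h_s_2 = 55/9
  h_s_4 = 20/3

Starting state is s_1, so the expected hitting time is h_s_1 = 55/9.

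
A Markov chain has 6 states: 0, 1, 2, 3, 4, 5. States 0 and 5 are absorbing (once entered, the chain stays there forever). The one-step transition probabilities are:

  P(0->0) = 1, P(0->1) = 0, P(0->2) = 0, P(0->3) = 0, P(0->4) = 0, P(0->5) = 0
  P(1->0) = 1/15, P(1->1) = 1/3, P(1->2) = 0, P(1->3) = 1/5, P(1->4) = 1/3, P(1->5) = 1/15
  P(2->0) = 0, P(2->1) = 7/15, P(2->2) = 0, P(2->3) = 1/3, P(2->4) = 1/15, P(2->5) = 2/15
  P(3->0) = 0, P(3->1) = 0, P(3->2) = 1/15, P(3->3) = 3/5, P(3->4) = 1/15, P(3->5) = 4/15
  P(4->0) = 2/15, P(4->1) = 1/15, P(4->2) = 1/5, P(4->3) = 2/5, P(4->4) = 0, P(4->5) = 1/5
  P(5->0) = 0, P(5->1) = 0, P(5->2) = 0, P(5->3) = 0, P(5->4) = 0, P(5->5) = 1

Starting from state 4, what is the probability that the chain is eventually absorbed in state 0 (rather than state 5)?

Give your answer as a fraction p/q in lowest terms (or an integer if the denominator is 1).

Answer: 1911/9769

Derivation:
Let a_i = P(absorbed in 0 | start in state i).
Boundary conditions: a_0 = 1, a_5 = 0.
For each transient state i, a_i = sum_j P(i->j) * a_j:
  a_1 = 1/15*a_0 + 1/3*a_1 + 0*a_2 + 1/5*a_3 + 1/3*a_4 + 1/15*a_5
  a_2 = 0*a_0 + 7/15*a_1 + 0*a_2 + 1/3*a_3 + 1/15*a_4 + 2/15*a_5
  a_3 = 0*a_0 + 0*a_1 + 1/15*a_2 + 3/5*a_3 + 1/15*a_4 + 4/15*a_5
  a_4 = 2/15*a_0 + 1/15*a_1 + 1/5*a_2 + 2/5*a_3 + 0*a_4 + 1/5*a_5

Substituting a_0 = 1 and a_5 = 0, rearrange to (I - Q) a = r where r[i] = P(i -> 0):
  [2/3, 0, -1/5, -1/3] . (a_1, a_2, a_3, a_4) = 1/15
  [-7/15, 1, -1/3, -1/15] . (a_1, a_2, a_3, a_4) = 0
  [0, -1/15, 2/5, -1/15] . (a_1, a_2, a_3, a_4) = 0
  [-1/15, -1/5, -2/5, 1] . (a_1, a_2, a_3, a_4) = 2/15

Solving yields:
  a_1 = 2092/9769
  a_2 = 1281/9769
  a_3 = 532/9769
  a_4 = 1911/9769

Starting state is 4, so the absorption probability is a_4 = 1911/9769.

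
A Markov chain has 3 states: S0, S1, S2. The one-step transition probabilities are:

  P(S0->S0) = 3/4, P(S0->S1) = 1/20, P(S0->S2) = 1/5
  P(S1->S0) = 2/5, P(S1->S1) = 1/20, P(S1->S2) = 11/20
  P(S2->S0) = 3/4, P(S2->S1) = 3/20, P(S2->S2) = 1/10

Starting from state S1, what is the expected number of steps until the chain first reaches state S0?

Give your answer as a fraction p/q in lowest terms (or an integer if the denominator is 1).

Answer: 580/309

Derivation:
Let h_i = expected steps to first reach S0 from state i.
Boundary: h_S0 = 0.
First-step equations for the other states:
  h_S1 = 1 + 2/5*h_S0 + 1/20*h_S1 + 11/20*h_S2
  h_S2 = 1 + 3/4*h_S0 + 3/20*h_S1 + 1/10*h_S2

Substituting h_S0 = 0 and rearranging gives the linear system (I - Q) h = 1:
  [19/20, -11/20] . (h_S1, h_S2) = 1
  [-3/20, 9/10] . (h_S1, h_S2) = 1

Solving yields:
  h_S1 = 580/309
  h_S2 = 440/309

Starting state is S1, so the expected hitting time is h_S1 = 580/309.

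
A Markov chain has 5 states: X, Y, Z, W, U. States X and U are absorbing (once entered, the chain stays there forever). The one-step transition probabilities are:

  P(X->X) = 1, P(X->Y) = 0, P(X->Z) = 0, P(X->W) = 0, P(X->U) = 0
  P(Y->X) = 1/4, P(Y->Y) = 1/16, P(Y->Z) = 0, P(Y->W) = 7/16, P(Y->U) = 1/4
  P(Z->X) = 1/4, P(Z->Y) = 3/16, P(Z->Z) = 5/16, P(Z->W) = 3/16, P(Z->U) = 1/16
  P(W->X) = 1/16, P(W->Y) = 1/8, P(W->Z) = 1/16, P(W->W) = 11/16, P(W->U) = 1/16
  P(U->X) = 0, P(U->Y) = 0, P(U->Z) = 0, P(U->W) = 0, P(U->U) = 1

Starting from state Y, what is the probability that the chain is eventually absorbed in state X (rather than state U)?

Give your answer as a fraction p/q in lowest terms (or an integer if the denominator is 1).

Let a_i = P(absorbed in X | start in state i).
Boundary conditions: a_X = 1, a_U = 0.
For each transient state i, a_i = sum_j P(i->j) * a_j:
  a_Y = 1/4*a_X + 1/16*a_Y + 0*a_Z + 7/16*a_W + 1/4*a_U
  a_Z = 1/4*a_X + 3/16*a_Y + 5/16*a_Z + 3/16*a_W + 1/16*a_U
  a_W = 1/16*a_X + 1/8*a_Y + 1/16*a_Z + 11/16*a_W + 1/16*a_U

Substituting a_X = 1 and a_U = 0, rearrange to (I - Q) a = r where r[i] = P(i -> X):
  [15/16, 0, -7/16] . (a_Y, a_Z, a_W) = 1/4
  [-3/16, 11/16, -3/16] . (a_Y, a_Z, a_W) = 1/4
  [-1/8, -1/16, 5/16] . (a_Y, a_Z, a_W) = 1/16

Solving yields:
  a_Y = 313/605
  a_Z = 394/605
  a_W = 65/121

Starting state is Y, so the absorption probability is a_Y = 313/605.

Answer: 313/605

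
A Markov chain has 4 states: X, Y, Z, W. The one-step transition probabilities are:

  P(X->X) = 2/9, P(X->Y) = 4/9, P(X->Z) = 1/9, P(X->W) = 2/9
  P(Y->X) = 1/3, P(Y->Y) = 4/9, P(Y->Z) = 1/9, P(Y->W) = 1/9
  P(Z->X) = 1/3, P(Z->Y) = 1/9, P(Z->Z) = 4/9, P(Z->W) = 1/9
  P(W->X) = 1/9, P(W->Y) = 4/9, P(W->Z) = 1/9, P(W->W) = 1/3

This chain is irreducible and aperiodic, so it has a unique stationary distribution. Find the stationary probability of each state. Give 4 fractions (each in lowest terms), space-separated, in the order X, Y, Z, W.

Answer: 19/72 7/18 1/6 13/72

Derivation:
The stationary distribution satisfies pi = pi * P, i.e.:
  pi_X = 2/9*pi_X + 1/3*pi_Y + 1/3*pi_Z + 1/9*pi_W
  pi_Y = 4/9*pi_X + 4/9*pi_Y + 1/9*pi_Z + 4/9*pi_W
  pi_Z = 1/9*pi_X + 1/9*pi_Y + 4/9*pi_Z + 1/9*pi_W
  pi_W = 2/9*pi_X + 1/9*pi_Y + 1/9*pi_Z + 1/3*pi_W
with normalization: pi_X + pi_Y + pi_Z + pi_W = 1.

Using the first 3 balance equations plus normalization, the linear system A*pi = b is:
  [-7/9, 1/3, 1/3, 1/9] . pi = 0
  [4/9, -5/9, 1/9, 4/9] . pi = 0
  [1/9, 1/9, -5/9, 1/9] . pi = 0
  [1, 1, 1, 1] . pi = 1

Solving yields:
  pi_X = 19/72
  pi_Y = 7/18
  pi_Z = 1/6
  pi_W = 13/72

Verification (pi * P):
  19/72*2/9 + 7/18*1/3 + 1/6*1/3 + 13/72*1/9 = 19/72 = pi_X  (ok)
  19/72*4/9 + 7/18*4/9 + 1/6*1/9 + 13/72*4/9 = 7/18 = pi_Y  (ok)
  19/72*1/9 + 7/18*1/9 + 1/6*4/9 + 13/72*1/9 = 1/6 = pi_Z  (ok)
  19/72*2/9 + 7/18*1/9 + 1/6*1/9 + 13/72*1/3 = 13/72 = pi_W  (ok)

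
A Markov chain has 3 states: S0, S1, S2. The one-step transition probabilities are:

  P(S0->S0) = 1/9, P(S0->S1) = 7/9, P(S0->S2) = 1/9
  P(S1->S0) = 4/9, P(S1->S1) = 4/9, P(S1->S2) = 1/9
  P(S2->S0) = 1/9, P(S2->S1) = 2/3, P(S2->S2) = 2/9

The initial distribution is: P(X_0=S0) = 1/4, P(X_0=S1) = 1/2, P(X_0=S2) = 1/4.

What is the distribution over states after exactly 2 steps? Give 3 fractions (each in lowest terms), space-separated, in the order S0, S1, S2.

Propagating the distribution step by step (d_{t+1} = d_t * P):
d_0 = (S0=1/4, S1=1/2, S2=1/4)
  d_1[S0] = 1/4*1/9 + 1/2*4/9 + 1/4*1/9 = 5/18
  d_1[S1] = 1/4*7/9 + 1/2*4/9 + 1/4*2/3 = 7/12
  d_1[S2] = 1/4*1/9 + 1/2*1/9 + 1/4*2/9 = 5/36
d_1 = (S0=5/18, S1=7/12, S2=5/36)
  d_2[S0] = 5/18*1/9 + 7/12*4/9 + 5/36*1/9 = 11/36
  d_2[S1] = 5/18*7/9 + 7/12*4/9 + 5/36*2/3 = 46/81
  d_2[S2] = 5/18*1/9 + 7/12*1/9 + 5/36*2/9 = 41/324
d_2 = (S0=11/36, S1=46/81, S2=41/324)

Answer: 11/36 46/81 41/324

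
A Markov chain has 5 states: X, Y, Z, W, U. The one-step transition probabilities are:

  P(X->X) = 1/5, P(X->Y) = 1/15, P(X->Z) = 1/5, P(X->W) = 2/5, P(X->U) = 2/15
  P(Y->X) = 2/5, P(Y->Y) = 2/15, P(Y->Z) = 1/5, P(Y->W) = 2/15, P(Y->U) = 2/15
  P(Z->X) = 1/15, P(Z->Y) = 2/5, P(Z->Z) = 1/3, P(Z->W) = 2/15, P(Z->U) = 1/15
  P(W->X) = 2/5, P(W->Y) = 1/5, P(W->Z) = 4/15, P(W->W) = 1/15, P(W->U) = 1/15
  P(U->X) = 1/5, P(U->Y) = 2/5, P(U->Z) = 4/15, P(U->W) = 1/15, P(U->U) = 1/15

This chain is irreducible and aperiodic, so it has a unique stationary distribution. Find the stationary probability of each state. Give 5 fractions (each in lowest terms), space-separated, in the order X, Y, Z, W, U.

The stationary distribution satisfies pi = pi * P, i.e.:
  pi_X = 1/5*pi_X + 2/5*pi_Y + 1/15*pi_Z + 2/5*pi_W + 1/5*pi_U
  pi_Y = 1/15*pi_X + 2/15*pi_Y + 2/5*pi_Z + 1/5*pi_W + 2/5*pi_U
  pi_Z = 1/5*pi_X + 1/5*pi_Y + 1/3*pi_Z + 4/15*pi_W + 4/15*pi_U
  pi_W = 2/5*pi_X + 2/15*pi_Y + 2/15*pi_Z + 1/15*pi_W + 1/15*pi_U
  pi_U = 2/15*pi_X + 2/15*pi_Y + 1/15*pi_Z + 1/15*pi_W + 1/15*pi_U
with normalization: pi_X + pi_Y + pi_Z + pi_W + pi_U = 1.

Using the first 4 balance equations plus normalization, the linear system A*pi = b is:
  [-4/5, 2/5, 1/15, 2/5, 1/5] . pi = 0
  [1/15, -13/15, 2/5, 1/5, 2/5] . pi = 0
  [1/5, 1/5, -2/3, 4/15, 4/15] . pi = 0
  [2/5, 2/15, 2/15, -14/15, 1/15] . pi = 0
  [1, 1, 1, 1, 1] . pi = 1

Solving yields:
  pi_X = 4945/20024
  pi_Y = 4451/20024
  pi_Z = 2525/10012
  pi_W = 5425/30036
  pi_U = 1471/15018

Verification (pi * P):
  4945/20024*1/5 + 4451/20024*2/5 + 2525/10012*1/15 + 5425/30036*2/5 + 1471/15018*1/5 = 4945/20024 = pi_X  (ok)
  4945/20024*1/15 + 4451/20024*2/15 + 2525/10012*2/5 + 5425/30036*1/5 + 1471/15018*2/5 = 4451/20024 = pi_Y  (ok)
  4945/20024*1/5 + 4451/20024*1/5 + 2525/10012*1/3 + 5425/30036*4/15 + 1471/15018*4/15 = 2525/10012 = pi_Z  (ok)
  4945/20024*2/5 + 4451/20024*2/15 + 2525/10012*2/15 + 5425/30036*1/15 + 1471/15018*1/15 = 5425/30036 = pi_W  (ok)
  4945/20024*2/15 + 4451/20024*2/15 + 2525/10012*1/15 + 5425/30036*1/15 + 1471/15018*1/15 = 1471/15018 = pi_U  (ok)

Answer: 4945/20024 4451/20024 2525/10012 5425/30036 1471/15018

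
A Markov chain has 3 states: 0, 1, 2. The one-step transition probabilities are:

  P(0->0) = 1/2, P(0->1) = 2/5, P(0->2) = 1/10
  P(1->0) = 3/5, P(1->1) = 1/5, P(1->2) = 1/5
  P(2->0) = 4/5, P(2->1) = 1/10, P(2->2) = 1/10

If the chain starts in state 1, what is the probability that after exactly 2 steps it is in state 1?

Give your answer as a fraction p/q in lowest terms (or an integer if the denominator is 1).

Answer: 3/10

Derivation:
Computing P^2 by repeated multiplication:
P^1 =
  0: [1/2, 2/5, 1/10]
  1: [3/5, 1/5, 1/5]
  2: [4/5, 1/10, 1/10]
P^2 =
  0: [57/100, 29/100, 7/50]
  1: [29/50, 3/10, 3/25]
  2: [27/50, 7/20, 11/100]

(P^2)[1 -> 1] = 3/10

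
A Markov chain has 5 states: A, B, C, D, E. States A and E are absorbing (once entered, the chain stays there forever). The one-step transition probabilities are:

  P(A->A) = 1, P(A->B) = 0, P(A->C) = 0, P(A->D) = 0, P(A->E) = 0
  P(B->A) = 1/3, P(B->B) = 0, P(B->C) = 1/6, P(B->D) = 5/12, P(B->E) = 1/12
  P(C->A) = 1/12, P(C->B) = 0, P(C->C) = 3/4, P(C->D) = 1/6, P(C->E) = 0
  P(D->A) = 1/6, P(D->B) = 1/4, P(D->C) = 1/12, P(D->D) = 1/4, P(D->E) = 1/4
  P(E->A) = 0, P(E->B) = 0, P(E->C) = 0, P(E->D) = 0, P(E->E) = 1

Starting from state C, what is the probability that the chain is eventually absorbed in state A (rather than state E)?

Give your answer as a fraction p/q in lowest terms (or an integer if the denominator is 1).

Answer: 55/81

Derivation:
Let a_i = P(absorbed in A | start in state i).
Boundary conditions: a_A = 1, a_E = 0.
For each transient state i, a_i = sum_j P(i->j) * a_j:
  a_B = 1/3*a_A + 0*a_B + 1/6*a_C + 5/12*a_D + 1/12*a_E
  a_C = 1/12*a_A + 0*a_B + 3/4*a_C + 1/6*a_D + 0*a_E
  a_D = 1/6*a_A + 1/4*a_B + 1/12*a_C + 1/4*a_D + 1/4*a_E

Substituting a_A = 1 and a_E = 0, rearrange to (I - Q) a = r where r[i] = P(i -> A):
  [1, -1/6, -5/12] . (a_B, a_C, a_D) = 1/3
  [0, 1/4, -1/6] . (a_B, a_C, a_D) = 1/12
  [-1/4, -1/12, 3/4] . (a_B, a_C, a_D) = 1/6

Solving yields:
  a_B = 161/243
  a_C = 55/81
  a_D = 14/27

Starting state is C, so the absorption probability is a_C = 55/81.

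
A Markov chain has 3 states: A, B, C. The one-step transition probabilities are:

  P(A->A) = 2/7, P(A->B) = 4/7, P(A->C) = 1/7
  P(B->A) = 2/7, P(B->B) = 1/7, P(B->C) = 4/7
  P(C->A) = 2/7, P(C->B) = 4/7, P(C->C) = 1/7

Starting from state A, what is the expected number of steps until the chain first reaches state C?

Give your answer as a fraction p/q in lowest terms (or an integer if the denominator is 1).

Answer: 35/11

Derivation:
Let h_i = expected steps to first reach C from state i.
Boundary: h_C = 0.
First-step equations for the other states:
  h_A = 1 + 2/7*h_A + 4/7*h_B + 1/7*h_C
  h_B = 1 + 2/7*h_A + 1/7*h_B + 4/7*h_C

Substituting h_C = 0 and rearranging gives the linear system (I - Q) h = 1:
  [5/7, -4/7] . (h_A, h_B) = 1
  [-2/7, 6/7] . (h_A, h_B) = 1

Solving yields:
  h_A = 35/11
  h_B = 49/22

Starting state is A, so the expected hitting time is h_A = 35/11.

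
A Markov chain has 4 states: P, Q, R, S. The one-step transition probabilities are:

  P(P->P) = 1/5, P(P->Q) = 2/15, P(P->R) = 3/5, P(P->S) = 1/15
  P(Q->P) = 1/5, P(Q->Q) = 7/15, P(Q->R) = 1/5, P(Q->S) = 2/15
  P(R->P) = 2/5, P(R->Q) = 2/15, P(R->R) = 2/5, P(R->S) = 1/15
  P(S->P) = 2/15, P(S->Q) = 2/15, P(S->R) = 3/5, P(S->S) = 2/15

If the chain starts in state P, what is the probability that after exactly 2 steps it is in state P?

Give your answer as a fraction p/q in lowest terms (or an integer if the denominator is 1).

Computing P^2 by repeated multiplication:
P^1 =
  P: [1/5, 2/15, 3/5, 1/15]
  Q: [1/5, 7/15, 1/5, 2/15]
  R: [2/5, 2/15, 2/5, 1/15]
  S: [2/15, 2/15, 3/5, 2/15]
P^2 =
  P: [71/225, 8/45, 32/75, 2/25]
  Q: [52/225, 13/45, 28/75, 8/75]
  R: [62/225, 8/45, 7/15, 2/25]
  S: [14/45, 8/45, 32/75, 19/225]

(P^2)[P -> P] = 71/225

Answer: 71/225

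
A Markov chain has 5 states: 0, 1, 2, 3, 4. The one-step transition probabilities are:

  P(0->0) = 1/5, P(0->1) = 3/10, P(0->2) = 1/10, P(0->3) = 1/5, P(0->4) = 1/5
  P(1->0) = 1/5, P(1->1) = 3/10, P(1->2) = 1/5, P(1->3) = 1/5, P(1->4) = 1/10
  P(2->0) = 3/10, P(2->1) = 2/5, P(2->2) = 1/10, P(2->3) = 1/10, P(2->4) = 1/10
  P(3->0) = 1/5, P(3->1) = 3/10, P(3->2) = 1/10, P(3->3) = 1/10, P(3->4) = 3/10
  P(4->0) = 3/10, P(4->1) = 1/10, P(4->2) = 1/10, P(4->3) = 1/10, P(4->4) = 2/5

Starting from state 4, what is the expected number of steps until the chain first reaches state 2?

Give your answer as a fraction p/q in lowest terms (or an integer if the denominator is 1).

Let h_i = expected steps to first reach 2 from state i.
Boundary: h_2 = 0.
First-step equations for the other states:
  h_0 = 1 + 1/5*h_0 + 3/10*h_1 + 1/10*h_2 + 1/5*h_3 + 1/5*h_4
  h_1 = 1 + 1/5*h_0 + 3/10*h_1 + 1/5*h_2 + 1/5*h_3 + 1/10*h_4
  h_3 = 1 + 1/5*h_0 + 3/10*h_1 + 1/10*h_2 + 1/10*h_3 + 3/10*h_4
  h_4 = 1 + 3/10*h_0 + 1/10*h_1 + 1/10*h_2 + 1/10*h_3 + 2/5*h_4

Substituting h_2 = 0 and rearranging gives the linear system (I - Q) h = 1:
  [4/5, -3/10, -1/5, -1/5] . (h_0, h_1, h_3, h_4) = 1
  [-1/5, 7/10, -1/5, -1/10] . (h_0, h_1, h_3, h_4) = 1
  [-1/5, -3/10, 9/10, -3/10] . (h_0, h_1, h_3, h_4) = 1
  [-3/10, -1/10, -1/10, 3/5] . (h_0, h_1, h_3, h_4) = 1

Solving yields:
  h_0 = 8680/1087
  h_1 = 7790/1087
  h_3 = 8700/1087
  h_4 = 8900/1087

Starting state is 4, so the expected hitting time is h_4 = 8900/1087.

Answer: 8900/1087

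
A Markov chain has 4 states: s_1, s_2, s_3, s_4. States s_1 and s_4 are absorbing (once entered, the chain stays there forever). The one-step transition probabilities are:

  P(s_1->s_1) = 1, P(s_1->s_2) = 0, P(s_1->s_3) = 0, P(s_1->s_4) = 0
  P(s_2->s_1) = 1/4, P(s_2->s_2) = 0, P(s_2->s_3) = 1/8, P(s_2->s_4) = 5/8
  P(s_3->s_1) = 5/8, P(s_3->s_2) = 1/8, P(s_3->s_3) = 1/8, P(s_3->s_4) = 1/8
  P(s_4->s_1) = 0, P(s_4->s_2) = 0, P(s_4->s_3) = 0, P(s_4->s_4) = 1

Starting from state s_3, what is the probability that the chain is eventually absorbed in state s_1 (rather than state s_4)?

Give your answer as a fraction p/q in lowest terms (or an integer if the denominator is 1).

Answer: 42/55

Derivation:
Let a_i = P(absorbed in s_1 | start in state i).
Boundary conditions: a_s_1 = 1, a_s_4 = 0.
For each transient state i, a_i = sum_j P(i->j) * a_j:
  a_s_2 = 1/4*a_s_1 + 0*a_s_2 + 1/8*a_s_3 + 5/8*a_s_4
  a_s_3 = 5/8*a_s_1 + 1/8*a_s_2 + 1/8*a_s_3 + 1/8*a_s_4

Substituting a_s_1 = 1 and a_s_4 = 0, rearrange to (I - Q) a = r where r[i] = P(i -> s_1):
  [1, -1/8] . (a_s_2, a_s_3) = 1/4
  [-1/8, 7/8] . (a_s_2, a_s_3) = 5/8

Solving yields:
  a_s_2 = 19/55
  a_s_3 = 42/55

Starting state is s_3, so the absorption probability is a_s_3 = 42/55.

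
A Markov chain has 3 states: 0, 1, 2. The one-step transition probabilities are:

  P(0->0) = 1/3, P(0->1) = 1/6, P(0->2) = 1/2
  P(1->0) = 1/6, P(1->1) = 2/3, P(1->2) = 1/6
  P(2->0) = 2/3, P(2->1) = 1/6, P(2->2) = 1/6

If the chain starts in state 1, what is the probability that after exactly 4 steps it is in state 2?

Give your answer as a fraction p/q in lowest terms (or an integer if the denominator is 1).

Computing P^4 by repeated multiplication:
P^1 =
  0: [1/3, 1/6, 1/2]
  1: [1/6, 2/3, 1/6]
  2: [2/3, 1/6, 1/6]
P^2 =
  0: [17/36, 1/4, 5/18]
  1: [5/18, 1/2, 2/9]
  2: [13/36, 1/4, 7/18]
P^3 =
  0: [83/216, 7/24, 35/108]
  1: [35/108, 5/12, 7/27]
  2: [91/216, 7/24, 31/108]
P^4 =
  0: [509/1296, 5/16, 191/648]
  1: [227/648, 3/8, 89/324]
  2: [493/1296, 5/16, 199/648]

(P^4)[1 -> 2] = 89/324

Answer: 89/324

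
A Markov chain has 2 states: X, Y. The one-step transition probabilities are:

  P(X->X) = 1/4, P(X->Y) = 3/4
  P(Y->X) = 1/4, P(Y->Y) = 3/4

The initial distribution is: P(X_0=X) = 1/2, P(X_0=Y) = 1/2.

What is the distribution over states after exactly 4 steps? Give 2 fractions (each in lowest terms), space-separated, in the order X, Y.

Propagating the distribution step by step (d_{t+1} = d_t * P):
d_0 = (X=1/2, Y=1/2)
  d_1[X] = 1/2*1/4 + 1/2*1/4 = 1/4
  d_1[Y] = 1/2*3/4 + 1/2*3/4 = 3/4
d_1 = (X=1/4, Y=3/4)
  d_2[X] = 1/4*1/4 + 3/4*1/4 = 1/4
  d_2[Y] = 1/4*3/4 + 3/4*3/4 = 3/4
d_2 = (X=1/4, Y=3/4)
  d_3[X] = 1/4*1/4 + 3/4*1/4 = 1/4
  d_3[Y] = 1/4*3/4 + 3/4*3/4 = 3/4
d_3 = (X=1/4, Y=3/4)
  d_4[X] = 1/4*1/4 + 3/4*1/4 = 1/4
  d_4[Y] = 1/4*3/4 + 3/4*3/4 = 3/4
d_4 = (X=1/4, Y=3/4)

Answer: 1/4 3/4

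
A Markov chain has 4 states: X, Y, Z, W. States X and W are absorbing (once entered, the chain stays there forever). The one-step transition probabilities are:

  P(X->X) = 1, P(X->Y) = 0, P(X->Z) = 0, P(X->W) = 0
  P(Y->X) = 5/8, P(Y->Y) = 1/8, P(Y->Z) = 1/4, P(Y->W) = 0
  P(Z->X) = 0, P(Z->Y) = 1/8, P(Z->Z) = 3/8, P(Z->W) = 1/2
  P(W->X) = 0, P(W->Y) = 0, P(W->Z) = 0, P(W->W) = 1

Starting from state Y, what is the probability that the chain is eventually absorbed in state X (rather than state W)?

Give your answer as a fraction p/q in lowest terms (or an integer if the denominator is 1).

Let a_i = P(absorbed in X | start in state i).
Boundary conditions: a_X = 1, a_W = 0.
For each transient state i, a_i = sum_j P(i->j) * a_j:
  a_Y = 5/8*a_X + 1/8*a_Y + 1/4*a_Z + 0*a_W
  a_Z = 0*a_X + 1/8*a_Y + 3/8*a_Z + 1/2*a_W

Substituting a_X = 1 and a_W = 0, rearrange to (I - Q) a = r where r[i] = P(i -> X):
  [7/8, -1/4] . (a_Y, a_Z) = 5/8
  [-1/8, 5/8] . (a_Y, a_Z) = 0

Solving yields:
  a_Y = 25/33
  a_Z = 5/33

Starting state is Y, so the absorption probability is a_Y = 25/33.

Answer: 25/33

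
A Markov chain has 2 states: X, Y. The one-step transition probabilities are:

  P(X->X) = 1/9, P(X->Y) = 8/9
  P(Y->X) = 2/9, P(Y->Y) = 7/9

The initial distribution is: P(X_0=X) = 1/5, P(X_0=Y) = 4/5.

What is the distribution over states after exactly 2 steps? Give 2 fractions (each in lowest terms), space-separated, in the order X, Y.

Answer: 1/5 4/5

Derivation:
Propagating the distribution step by step (d_{t+1} = d_t * P):
d_0 = (X=1/5, Y=4/5)
  d_1[X] = 1/5*1/9 + 4/5*2/9 = 1/5
  d_1[Y] = 1/5*8/9 + 4/5*7/9 = 4/5
d_1 = (X=1/5, Y=4/5)
  d_2[X] = 1/5*1/9 + 4/5*2/9 = 1/5
  d_2[Y] = 1/5*8/9 + 4/5*7/9 = 4/5
d_2 = (X=1/5, Y=4/5)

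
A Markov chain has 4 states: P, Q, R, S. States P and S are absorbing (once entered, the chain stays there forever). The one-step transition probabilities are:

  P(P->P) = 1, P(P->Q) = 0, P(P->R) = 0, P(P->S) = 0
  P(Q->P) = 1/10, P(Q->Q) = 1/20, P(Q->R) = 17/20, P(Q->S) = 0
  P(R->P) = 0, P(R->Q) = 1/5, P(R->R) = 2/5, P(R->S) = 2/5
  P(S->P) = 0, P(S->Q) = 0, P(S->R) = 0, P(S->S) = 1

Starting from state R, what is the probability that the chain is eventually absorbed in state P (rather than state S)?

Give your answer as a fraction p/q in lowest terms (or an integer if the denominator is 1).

Answer: 1/20

Derivation:
Let a_i = P(absorbed in P | start in state i).
Boundary conditions: a_P = 1, a_S = 0.
For each transient state i, a_i = sum_j P(i->j) * a_j:
  a_Q = 1/10*a_P + 1/20*a_Q + 17/20*a_R + 0*a_S
  a_R = 0*a_P + 1/5*a_Q + 2/5*a_R + 2/5*a_S

Substituting a_P = 1 and a_S = 0, rearrange to (I - Q) a = r where r[i] = P(i -> P):
  [19/20, -17/20] . (a_Q, a_R) = 1/10
  [-1/5, 3/5] . (a_Q, a_R) = 0

Solving yields:
  a_Q = 3/20
  a_R = 1/20

Starting state is R, so the absorption probability is a_R = 1/20.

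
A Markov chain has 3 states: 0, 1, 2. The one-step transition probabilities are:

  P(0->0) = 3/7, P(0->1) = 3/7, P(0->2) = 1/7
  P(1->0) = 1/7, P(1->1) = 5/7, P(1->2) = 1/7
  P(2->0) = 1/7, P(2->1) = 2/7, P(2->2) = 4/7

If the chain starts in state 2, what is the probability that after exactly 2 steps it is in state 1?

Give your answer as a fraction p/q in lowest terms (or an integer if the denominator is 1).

Computing P^2 by repeated multiplication:
P^1 =
  0: [3/7, 3/7, 1/7]
  1: [1/7, 5/7, 1/7]
  2: [1/7, 2/7, 4/7]
P^2 =
  0: [13/49, 26/49, 10/49]
  1: [9/49, 30/49, 10/49]
  2: [9/49, 3/7, 19/49]

(P^2)[2 -> 1] = 3/7

Answer: 3/7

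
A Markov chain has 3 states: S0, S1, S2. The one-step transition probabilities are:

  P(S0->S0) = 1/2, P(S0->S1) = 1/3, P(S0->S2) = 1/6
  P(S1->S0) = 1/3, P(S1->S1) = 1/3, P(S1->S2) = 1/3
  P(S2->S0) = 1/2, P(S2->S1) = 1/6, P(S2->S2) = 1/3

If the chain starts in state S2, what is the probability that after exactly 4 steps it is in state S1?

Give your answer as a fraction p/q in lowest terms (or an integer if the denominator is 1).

Computing P^4 by repeated multiplication:
P^1 =
  S0: [1/2, 1/3, 1/6]
  S1: [1/3, 1/3, 1/3]
  S2: [1/2, 1/6, 1/3]
P^2 =
  S0: [4/9, 11/36, 1/4]
  S1: [4/9, 5/18, 5/18]
  S2: [17/36, 5/18, 1/4]
P^3 =
  S0: [97/216, 7/24, 7/27]
  S1: [49/108, 31/108, 7/27]
  S2: [49/108, 7/24, 55/216]
P^4 =
  S0: [65/144, 47/162, 335/1296]
  S1: [293/648, 47/162, 167/648]
  S2: [65/144, 377/1296, 167/648]

(P^4)[S2 -> S1] = 377/1296

Answer: 377/1296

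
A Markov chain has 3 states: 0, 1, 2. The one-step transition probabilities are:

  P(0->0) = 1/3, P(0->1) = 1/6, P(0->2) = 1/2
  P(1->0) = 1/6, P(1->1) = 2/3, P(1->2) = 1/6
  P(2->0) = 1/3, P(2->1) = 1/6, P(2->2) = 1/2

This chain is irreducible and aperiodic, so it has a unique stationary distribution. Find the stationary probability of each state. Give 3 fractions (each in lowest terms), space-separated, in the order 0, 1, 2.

Answer: 5/18 1/3 7/18

Derivation:
The stationary distribution satisfies pi = pi * P, i.e.:
  pi_0 = 1/3*pi_0 + 1/6*pi_1 + 1/3*pi_2
  pi_1 = 1/6*pi_0 + 2/3*pi_1 + 1/6*pi_2
  pi_2 = 1/2*pi_0 + 1/6*pi_1 + 1/2*pi_2
with normalization: pi_0 + pi_1 + pi_2 = 1.

Using the first 2 balance equations plus normalization, the linear system A*pi = b is:
  [-2/3, 1/6, 1/3] . pi = 0
  [1/6, -1/3, 1/6] . pi = 0
  [1, 1, 1] . pi = 1

Solving yields:
  pi_0 = 5/18
  pi_1 = 1/3
  pi_2 = 7/18

Verification (pi * P):
  5/18*1/3 + 1/3*1/6 + 7/18*1/3 = 5/18 = pi_0  (ok)
  5/18*1/6 + 1/3*2/3 + 7/18*1/6 = 1/3 = pi_1  (ok)
  5/18*1/2 + 1/3*1/6 + 7/18*1/2 = 7/18 = pi_2  (ok)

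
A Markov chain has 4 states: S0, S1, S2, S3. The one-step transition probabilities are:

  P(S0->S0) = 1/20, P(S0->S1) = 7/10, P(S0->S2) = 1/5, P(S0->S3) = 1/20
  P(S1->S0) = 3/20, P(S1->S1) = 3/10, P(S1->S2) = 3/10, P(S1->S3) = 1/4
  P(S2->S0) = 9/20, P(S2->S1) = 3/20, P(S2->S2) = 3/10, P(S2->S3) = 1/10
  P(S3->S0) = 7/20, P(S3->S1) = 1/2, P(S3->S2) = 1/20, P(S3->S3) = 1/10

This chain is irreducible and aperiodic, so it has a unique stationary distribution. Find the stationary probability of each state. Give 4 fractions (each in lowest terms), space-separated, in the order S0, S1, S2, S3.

The stationary distribution satisfies pi = pi * P, i.e.:
  pi_S0 = 1/20*pi_S0 + 3/20*pi_S1 + 9/20*pi_S2 + 7/20*pi_S3
  pi_S1 = 7/10*pi_S0 + 3/10*pi_S1 + 3/20*pi_S2 + 1/2*pi_S3
  pi_S2 = 1/5*pi_S0 + 3/10*pi_S1 + 3/10*pi_S2 + 1/20*pi_S3
  pi_S3 = 1/20*pi_S0 + 1/4*pi_S1 + 1/10*pi_S2 + 1/10*pi_S3
with normalization: pi_S0 + pi_S1 + pi_S2 + pi_S3 = 1.

Using the first 3 balance equations plus normalization, the linear system A*pi = b is:
  [-19/20, 3/20, 9/20, 7/20] . pi = 0
  [7/10, -7/10, 3/20, 1/2] . pi = 0
  [1/5, 3/10, -7/10, 1/20] . pi = 0
  [1, 1, 1, 1] . pi = 1

Solving yields:
  pi_S0 = 2341/10242
  pi_S1 = 1313/3414
  pi_S2 = 1232/5121
  pi_S3 = 749/5121

Verification (pi * P):
  2341/10242*1/20 + 1313/3414*3/20 + 1232/5121*9/20 + 749/5121*7/20 = 2341/10242 = pi_S0  (ok)
  2341/10242*7/10 + 1313/3414*3/10 + 1232/5121*3/20 + 749/5121*1/2 = 1313/3414 = pi_S1  (ok)
  2341/10242*1/5 + 1313/3414*3/10 + 1232/5121*3/10 + 749/5121*1/20 = 1232/5121 = pi_S2  (ok)
  2341/10242*1/20 + 1313/3414*1/4 + 1232/5121*1/10 + 749/5121*1/10 = 749/5121 = pi_S3  (ok)

Answer: 2341/10242 1313/3414 1232/5121 749/5121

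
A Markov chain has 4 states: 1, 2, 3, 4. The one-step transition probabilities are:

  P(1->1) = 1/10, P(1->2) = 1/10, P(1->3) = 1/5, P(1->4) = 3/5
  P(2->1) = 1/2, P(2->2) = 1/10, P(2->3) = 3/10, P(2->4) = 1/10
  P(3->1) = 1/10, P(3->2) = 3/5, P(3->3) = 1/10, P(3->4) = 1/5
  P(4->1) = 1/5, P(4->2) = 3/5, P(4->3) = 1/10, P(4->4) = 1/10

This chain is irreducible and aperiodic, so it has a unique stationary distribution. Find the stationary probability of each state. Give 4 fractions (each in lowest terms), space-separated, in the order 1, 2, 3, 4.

Answer: 453/1805 571/1805 68/361 441/1805

Derivation:
The stationary distribution satisfies pi = pi * P, i.e.:
  pi_1 = 1/10*pi_1 + 1/2*pi_2 + 1/10*pi_3 + 1/5*pi_4
  pi_2 = 1/10*pi_1 + 1/10*pi_2 + 3/5*pi_3 + 3/5*pi_4
  pi_3 = 1/5*pi_1 + 3/10*pi_2 + 1/10*pi_3 + 1/10*pi_4
  pi_4 = 3/5*pi_1 + 1/10*pi_2 + 1/5*pi_3 + 1/10*pi_4
with normalization: pi_1 + pi_2 + pi_3 + pi_4 = 1.

Using the first 3 balance equations plus normalization, the linear system A*pi = b is:
  [-9/10, 1/2, 1/10, 1/5] . pi = 0
  [1/10, -9/10, 3/5, 3/5] . pi = 0
  [1/5, 3/10, -9/10, 1/10] . pi = 0
  [1, 1, 1, 1] . pi = 1

Solving yields:
  pi_1 = 453/1805
  pi_2 = 571/1805
  pi_3 = 68/361
  pi_4 = 441/1805

Verification (pi * P):
  453/1805*1/10 + 571/1805*1/2 + 68/361*1/10 + 441/1805*1/5 = 453/1805 = pi_1  (ok)
  453/1805*1/10 + 571/1805*1/10 + 68/361*3/5 + 441/1805*3/5 = 571/1805 = pi_2  (ok)
  453/1805*1/5 + 571/1805*3/10 + 68/361*1/10 + 441/1805*1/10 = 68/361 = pi_3  (ok)
  453/1805*3/5 + 571/1805*1/10 + 68/361*1/5 + 441/1805*1/10 = 441/1805 = pi_4  (ok)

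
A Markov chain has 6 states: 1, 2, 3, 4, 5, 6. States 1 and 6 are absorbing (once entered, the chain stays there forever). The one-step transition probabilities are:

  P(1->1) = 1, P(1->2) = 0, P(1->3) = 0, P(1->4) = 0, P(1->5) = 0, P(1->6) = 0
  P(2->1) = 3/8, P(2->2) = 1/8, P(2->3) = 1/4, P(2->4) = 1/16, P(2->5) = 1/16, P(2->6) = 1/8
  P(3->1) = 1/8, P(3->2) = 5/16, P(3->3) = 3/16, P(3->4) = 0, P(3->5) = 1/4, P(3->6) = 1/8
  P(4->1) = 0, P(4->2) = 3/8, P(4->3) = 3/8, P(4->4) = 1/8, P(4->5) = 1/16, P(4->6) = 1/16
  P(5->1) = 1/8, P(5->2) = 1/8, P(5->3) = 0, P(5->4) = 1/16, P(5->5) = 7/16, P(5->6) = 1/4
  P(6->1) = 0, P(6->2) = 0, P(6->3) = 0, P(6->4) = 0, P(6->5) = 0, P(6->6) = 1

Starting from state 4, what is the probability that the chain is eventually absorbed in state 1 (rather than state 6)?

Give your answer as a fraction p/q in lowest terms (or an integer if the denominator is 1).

Answer: 2404/4463

Derivation:
Let a_i = P(absorbed in 1 | start in state i).
Boundary conditions: a_1 = 1, a_6 = 0.
For each transient state i, a_i = sum_j P(i->j) * a_j:
  a_2 = 3/8*a_1 + 1/8*a_2 + 1/4*a_3 + 1/16*a_4 + 1/16*a_5 + 1/8*a_6
  a_3 = 1/8*a_1 + 5/16*a_2 + 3/16*a_3 + 0*a_4 + 1/4*a_5 + 1/8*a_6
  a_4 = 0*a_1 + 3/8*a_2 + 3/8*a_3 + 1/8*a_4 + 1/16*a_5 + 1/16*a_6
  a_5 = 1/8*a_1 + 1/8*a_2 + 0*a_3 + 1/16*a_4 + 7/16*a_5 + 1/4*a_6

Substituting a_1 = 1 and a_6 = 0, rearrange to (I - Q) a = r where r[i] = P(i -> 1):
  [7/8, -1/4, -1/16, -1/16] . (a_2, a_3, a_4, a_5) = 3/8
  [-5/16, 13/16, 0, -1/4] . (a_2, a_3, a_4, a_5) = 1/8
  [-3/8, -3/8, 7/8, -1/16] . (a_2, a_3, a_4, a_5) = 0
  [-1/8, 0, -1/16, 9/16] . (a_2, a_3, a_4, a_5) = 1/8

Solving yields:
  a_2 = 2903/4463
  a_3 = 2389/4463
  a_4 = 2404/4463
  a_5 = 1904/4463

Starting state is 4, so the absorption probability is a_4 = 2404/4463.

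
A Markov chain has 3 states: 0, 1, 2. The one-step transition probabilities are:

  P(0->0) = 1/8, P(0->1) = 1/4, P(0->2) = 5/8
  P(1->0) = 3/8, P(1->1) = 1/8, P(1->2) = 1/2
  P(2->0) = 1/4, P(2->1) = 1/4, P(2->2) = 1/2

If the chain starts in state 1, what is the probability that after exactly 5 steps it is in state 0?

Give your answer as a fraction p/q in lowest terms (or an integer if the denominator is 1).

Computing P^5 by repeated multiplication:
P^1 =
  0: [1/8, 1/4, 5/8]
  1: [3/8, 1/8, 1/2]
  2: [1/4, 1/4, 1/2]
P^2 =
  0: [17/64, 7/32, 33/64]
  1: [7/32, 15/64, 35/64]
  2: [1/4, 7/32, 17/32]
P^3 =
  0: [125/512, 57/256, 273/512]
  1: [129/512, 113/512, 135/256]
  2: [63/256, 57/256, 17/32]
P^4 =
  0: [1013/4096, 455/2048, 2173/4096]
  1: [63/256, 911/4096, 2177/4096]
  2: [253/1024, 455/2048, 1087/2048]
P^5 =
  0: [8089/32768, 3641/16384, 17397/32768]
  1: [8095/32768, 7281/32768, 1087/2048]
  2: [4045/16384, 3641/16384, 4349/8192]

(P^5)[1 -> 0] = 8095/32768

Answer: 8095/32768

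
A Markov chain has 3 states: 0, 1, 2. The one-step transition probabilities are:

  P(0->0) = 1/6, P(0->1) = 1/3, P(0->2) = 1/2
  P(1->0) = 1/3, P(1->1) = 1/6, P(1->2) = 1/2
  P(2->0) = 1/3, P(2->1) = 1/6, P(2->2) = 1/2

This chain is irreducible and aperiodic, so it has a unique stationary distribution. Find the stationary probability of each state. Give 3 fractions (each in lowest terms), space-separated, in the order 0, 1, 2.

Answer: 2/7 3/14 1/2

Derivation:
The stationary distribution satisfies pi = pi * P, i.e.:
  pi_0 = 1/6*pi_0 + 1/3*pi_1 + 1/3*pi_2
  pi_1 = 1/3*pi_0 + 1/6*pi_1 + 1/6*pi_2
  pi_2 = 1/2*pi_0 + 1/2*pi_1 + 1/2*pi_2
with normalization: pi_0 + pi_1 + pi_2 = 1.

Using the first 2 balance equations plus normalization, the linear system A*pi = b is:
  [-5/6, 1/3, 1/3] . pi = 0
  [1/3, -5/6, 1/6] . pi = 0
  [1, 1, 1] . pi = 1

Solving yields:
  pi_0 = 2/7
  pi_1 = 3/14
  pi_2 = 1/2

Verification (pi * P):
  2/7*1/6 + 3/14*1/3 + 1/2*1/3 = 2/7 = pi_0  (ok)
  2/7*1/3 + 3/14*1/6 + 1/2*1/6 = 3/14 = pi_1  (ok)
  2/7*1/2 + 3/14*1/2 + 1/2*1/2 = 1/2 = pi_2  (ok)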